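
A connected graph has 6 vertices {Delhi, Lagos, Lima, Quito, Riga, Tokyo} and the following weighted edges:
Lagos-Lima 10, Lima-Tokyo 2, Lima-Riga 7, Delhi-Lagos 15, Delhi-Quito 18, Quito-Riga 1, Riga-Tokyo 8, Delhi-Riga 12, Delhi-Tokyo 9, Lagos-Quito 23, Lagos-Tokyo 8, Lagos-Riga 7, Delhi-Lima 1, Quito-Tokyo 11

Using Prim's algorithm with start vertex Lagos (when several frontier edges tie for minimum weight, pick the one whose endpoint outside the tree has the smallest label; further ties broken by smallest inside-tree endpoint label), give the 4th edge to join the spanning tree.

Grow the tree from Lagos using Prim:
Step 1: cheapest edge leaving the tree is Lagos-Riga (7); add Riga.
Step 2: cheapest edge leaving the tree is Quito-Riga (1); add Quito.
Step 3: cheapest edge leaving the tree is Lima-Riga (7); add Lima.
Step 4: cheapest edge leaving the tree is Delhi-Lima (1); add Delhi.
Step 5: cheapest edge leaving the tree is Lima-Tokyo (2); add Tokyo.
The 4th edge added is Delhi-Lima.

Delhi-Lima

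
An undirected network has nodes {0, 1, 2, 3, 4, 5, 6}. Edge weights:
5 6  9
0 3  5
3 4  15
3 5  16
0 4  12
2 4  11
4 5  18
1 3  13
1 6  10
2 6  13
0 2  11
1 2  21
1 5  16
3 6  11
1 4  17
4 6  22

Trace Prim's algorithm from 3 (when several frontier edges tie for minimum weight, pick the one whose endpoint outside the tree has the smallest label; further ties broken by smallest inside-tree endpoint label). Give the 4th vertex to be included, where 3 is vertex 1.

Prim, starting at 3.
Step 1: cheapest edge leaving the tree is 0 3 (5); add 0.
Step 2: cheapest edge leaving the tree is 0 2 (11); add 2.
Step 3: cheapest edge leaving the tree is 2 4 (11); add 4.
Step 4: cheapest edge leaving the tree is 3 6 (11); add 6.
Step 5: cheapest edge leaving the tree is 5 6 (9); add 5.
Step 6: cheapest edge leaving the tree is 1 6 (10); add 1.
Vertex order: 3, 0, 2, 4, 6, 5, 1. The 4th vertex is 4.

4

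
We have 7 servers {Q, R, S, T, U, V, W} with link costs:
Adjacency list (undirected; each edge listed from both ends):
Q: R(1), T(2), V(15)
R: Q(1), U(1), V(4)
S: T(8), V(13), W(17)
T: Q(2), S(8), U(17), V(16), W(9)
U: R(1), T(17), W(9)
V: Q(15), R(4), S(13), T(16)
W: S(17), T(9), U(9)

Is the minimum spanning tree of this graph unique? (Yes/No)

Kruskal: consider edges lightest-first.
Q–R (1): add — endpoints in different components.
R–U (1): add — endpoints in different components.
Q–T (2): add — endpoints in different components.
R–V (4): add — endpoints in different components.
S–T (8): add — endpoints in different components.
T–W (9): add — endpoints in different components.
Non-tree edge U–W has weight 9, equal to the heaviest edge on its tree cycle — swapping gives another MST of the same weight. Not unique.

No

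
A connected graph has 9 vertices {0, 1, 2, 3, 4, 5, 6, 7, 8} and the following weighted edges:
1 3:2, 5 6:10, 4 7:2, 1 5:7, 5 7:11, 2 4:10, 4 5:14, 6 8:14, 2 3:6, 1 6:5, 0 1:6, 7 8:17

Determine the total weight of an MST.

52

Grow the tree from 2 using Prim:
Step 1: cheapest edge leaving the tree is 2 3 (6); add 3.
Step 2: cheapest edge leaving the tree is 1 3 (2); add 1.
Step 3: cheapest edge leaving the tree is 1 6 (5); add 6.
Step 4: cheapest edge leaving the tree is 0 1 (6); add 0.
Step 5: cheapest edge leaving the tree is 1 5 (7); add 5.
Step 6: cheapest edge leaving the tree is 2 4 (10); add 4.
Step 7: cheapest edge leaving the tree is 4 7 (2); add 7.
Step 8: cheapest edge leaving the tree is 6 8 (14); add 8.
MST edges: 2 3, 1 3, 1 6, 0 1, 1 5, 2 4, 4 7, 6 8; total weight 6+2+5+6+7+10+2+14 = 52.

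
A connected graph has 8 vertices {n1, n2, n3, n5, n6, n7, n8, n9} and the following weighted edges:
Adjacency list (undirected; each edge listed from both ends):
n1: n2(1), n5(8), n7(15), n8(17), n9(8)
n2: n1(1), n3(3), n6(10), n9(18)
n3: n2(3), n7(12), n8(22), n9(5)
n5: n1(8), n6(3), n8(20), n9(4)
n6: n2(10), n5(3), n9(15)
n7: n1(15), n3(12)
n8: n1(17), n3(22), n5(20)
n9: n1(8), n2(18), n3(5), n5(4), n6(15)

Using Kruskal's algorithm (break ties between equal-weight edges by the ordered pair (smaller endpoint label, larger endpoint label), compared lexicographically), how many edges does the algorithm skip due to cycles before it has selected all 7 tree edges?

5

Kruskal: consider edges lightest-first.
n1 n2 (1): add — endpoints in different components.
n2 n3 (3): add — endpoints in different components.
n5 n6 (3): add — endpoints in different components.
n5 n9 (4): add — endpoints in different components.
n3 n9 (5): add — endpoints in different components.
n1 n5 (8): skip — n5 and n1 already connected.
n1 n9 (8): skip — n9 and n1 already connected.
n2 n6 (10): skip — n2 and n6 already connected.
n3 n7 (12): add — endpoints in different components.
n1 n7 (15): skip — n1 and n7 already connected.
n6 n9 (15): skip — n9 and n6 already connected.
n1 n8 (17): add — endpoints in different components.
Edges rejected before the tree was complete: 5.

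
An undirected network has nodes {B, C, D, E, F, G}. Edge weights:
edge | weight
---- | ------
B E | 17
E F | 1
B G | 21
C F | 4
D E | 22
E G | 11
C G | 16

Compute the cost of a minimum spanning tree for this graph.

Sort edges by weight, then run Kruskal:
E F (1): add — endpoints in different components.
C F (4): add — endpoints in different components.
E G (11): add — endpoints in different components.
C G (16): skip — C and G already connected.
B E (17): add — endpoints in different components.
B G (21): skip — B and G already connected.
D E (22): add — endpoints in different components.
MST edges: E F, C F, E G, B E, D E; total weight 1+4+11+17+22 = 55.

55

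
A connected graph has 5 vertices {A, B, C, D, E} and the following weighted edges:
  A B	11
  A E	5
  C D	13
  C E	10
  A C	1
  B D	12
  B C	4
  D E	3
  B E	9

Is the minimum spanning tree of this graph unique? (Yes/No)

Yes

Kruskal: consider edges lightest-first.
A C (1): add. Components now {A,C} {B} {D} {E}
D E (3): add. Components now {A,C} {B} {D,E}
B C (4): add. Components now {A,B,C} {D,E}
A E (5): add. Components now {A,B,C,D,E}
Every non-tree edge has weight strictly greater than the heaviest edge on the tree path between its endpoints, so the MST is unique.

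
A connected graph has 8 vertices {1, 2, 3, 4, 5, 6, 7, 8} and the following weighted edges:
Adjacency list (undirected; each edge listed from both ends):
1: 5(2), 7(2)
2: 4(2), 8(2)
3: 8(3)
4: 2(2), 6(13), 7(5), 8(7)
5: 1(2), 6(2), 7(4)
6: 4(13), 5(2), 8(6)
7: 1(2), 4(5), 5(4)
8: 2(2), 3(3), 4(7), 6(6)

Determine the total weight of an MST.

Grow the tree from 7 using Prim:
Step 1: frontier [1–7 2, 5–7 4, 4–7 5] → take 1–7 (2); add 1.
Step 2: frontier [1–5 2, 5–7 4, 4–7 5] → take 1–5 (2); add 5.
Step 3: frontier [5–6 2, 4–7 5] → take 5–6 (2); add 6.
Step 4: frontier [6–8 6, 4–6 13, 4–7 5] → take 4–7 (5); add 4.
Step 5: frontier [2–4 2, 4–8 7, 6–8 6] → take 2–4 (2); add 2.
Step 6: frontier [2–8 2, 4–8 7, 6–8 6] → take 2–8 (2); add 8.
Step 7: frontier [3–8 3] → take 3–8 (3); add 3.
MST edges: 1–7, 1–5, 5–6, 4–7, 2–4, 2–8, 3–8; total weight 2+2+2+5+2+2+3 = 18.

18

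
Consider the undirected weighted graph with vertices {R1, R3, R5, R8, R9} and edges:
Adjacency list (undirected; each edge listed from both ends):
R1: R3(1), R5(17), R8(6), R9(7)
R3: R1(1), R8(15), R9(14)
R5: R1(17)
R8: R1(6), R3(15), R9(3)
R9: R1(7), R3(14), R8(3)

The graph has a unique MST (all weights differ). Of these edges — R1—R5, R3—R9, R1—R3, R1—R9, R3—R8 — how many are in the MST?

Kruskal's algorithm — process edges by increasing weight (ties by edge label):
R1—R3 (1): add — endpoints in different components.
R8—R9 (3): add — endpoints in different components.
R1—R8 (6): add — endpoints in different components.
R1—R9 (7): skip — R9 and R1 already connected.
R3—R9 (14): skip — R3 and R9 already connected.
R3—R8 (15): skip — R3 and R8 already connected.
R1—R5 (17): add — endpoints in different components.
MST edge set: {R1—R3, R8—R9, R1—R8, R1—R5}.
Of the listed edges, {R1—R5, R1—R3} are in the MST → 2.

2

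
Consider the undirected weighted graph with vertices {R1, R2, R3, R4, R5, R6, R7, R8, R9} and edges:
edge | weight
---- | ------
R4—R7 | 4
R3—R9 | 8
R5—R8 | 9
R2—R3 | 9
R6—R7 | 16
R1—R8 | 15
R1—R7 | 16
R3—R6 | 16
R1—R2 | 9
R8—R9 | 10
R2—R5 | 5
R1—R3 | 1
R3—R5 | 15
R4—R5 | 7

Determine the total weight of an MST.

Prim, starting at R3.
Step 1: frontier [R1—R3 1, R3—R9 8, R2—R3 9, R3—R5 15, R3—R6 16] → take R1—R3 (1); add R1.
Step 2: frontier [R1—R2 9, R1—R8 15, R1—R7 16, R3—R9 8, R2—R3 9, R3—R5 15, R3—R6 16] → take R3—R9 (8); add R9.
Step 3: frontier [R1—R2 9, R1—R8 15, R1—R7 16, R2—R3 9, R3—R5 15, R3—R6 16, R8—R9 10] → take R1—R2 (9); add R2.
Step 4: frontier [R1—R8 15, R1—R7 16, R2—R5 5, R3—R5 15, R3—R6 16, R8—R9 10] → take R2—R5 (5); add R5.
Step 5: frontier [R1—R8 15, R1—R7 16, R3—R6 16, R4—R5 7, R5—R8 9, R8—R9 10] → take R4—R5 (7); add R4.
Step 6: frontier [R1—R8 15, R1—R7 16, R3—R6 16, R4—R7 4, R5—R8 9, R8—R9 10] → take R4—R7 (4); add R7.
Step 7: frontier [R1—R8 15, R3—R6 16, R5—R8 9, R6—R7 16, R8—R9 10] → take R5—R8 (9); add R8.
Step 8: frontier [R3—R6 16, R6—R7 16] → take R3—R6 (16); add R6.
MST edges: R1—R3, R3—R9, R1—R2, R2—R5, R4—R5, R4—R7, R5—R8, R3—R6; total weight 1+8+9+5+7+4+9+16 = 59.

59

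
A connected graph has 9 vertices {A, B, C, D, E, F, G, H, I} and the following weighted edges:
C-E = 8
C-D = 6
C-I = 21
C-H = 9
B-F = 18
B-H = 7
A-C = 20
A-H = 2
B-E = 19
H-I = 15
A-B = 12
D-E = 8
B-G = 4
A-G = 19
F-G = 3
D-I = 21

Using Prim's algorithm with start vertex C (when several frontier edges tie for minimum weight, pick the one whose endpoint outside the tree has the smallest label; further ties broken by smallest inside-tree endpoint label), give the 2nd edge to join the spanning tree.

Prim's algorithm from C:
Step 1: cheapest edge leaving the tree is C-D (6); add D.
Step 2: cheapest edge leaving the tree is C-E (8); add E.
Step 3: cheapest edge leaving the tree is C-H (9); add H.
Step 4: cheapest edge leaving the tree is A-H (2); add A.
Step 5: cheapest edge leaving the tree is B-H (7); add B.
Step 6: cheapest edge leaving the tree is B-G (4); add G.
Step 7: cheapest edge leaving the tree is F-G (3); add F.
Step 8: cheapest edge leaving the tree is H-I (15); add I.
The 2nd edge added is C-E.

C-E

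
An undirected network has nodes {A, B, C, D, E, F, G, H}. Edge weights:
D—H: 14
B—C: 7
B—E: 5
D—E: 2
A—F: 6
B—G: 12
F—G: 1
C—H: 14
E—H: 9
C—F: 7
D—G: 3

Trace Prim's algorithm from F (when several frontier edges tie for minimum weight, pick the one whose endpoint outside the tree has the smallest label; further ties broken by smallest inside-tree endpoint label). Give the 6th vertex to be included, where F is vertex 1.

Prim, starting at F.
Step 1: cheapest edge leaving the tree is F—G (1); add G.
Step 2: cheapest edge leaving the tree is D—G (3); add D.
Step 3: cheapest edge leaving the tree is D—E (2); add E.
Step 4: cheapest edge leaving the tree is B—E (5); add B.
Step 5: cheapest edge leaving the tree is A—F (6); add A.
Step 6: cheapest edge leaving the tree is B—C (7); add C.
Step 7: cheapest edge leaving the tree is E—H (9); add H.
Vertex order: F, G, D, E, B, A, C, H. The 6th vertex is A.

A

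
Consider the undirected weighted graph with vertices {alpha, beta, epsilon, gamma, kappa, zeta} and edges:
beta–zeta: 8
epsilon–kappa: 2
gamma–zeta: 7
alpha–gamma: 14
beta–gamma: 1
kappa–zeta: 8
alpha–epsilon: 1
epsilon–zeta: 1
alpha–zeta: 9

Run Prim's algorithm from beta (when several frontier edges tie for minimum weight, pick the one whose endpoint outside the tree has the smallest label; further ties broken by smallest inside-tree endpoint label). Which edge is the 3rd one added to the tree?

epsilon-zeta

Prim, starting at beta.
Step 1: frontier [beta–gamma 1, beta–zeta 8] → take beta–gamma (1); add gamma.
Step 2: frontier [beta–zeta 8, gamma–zeta 7, alpha–gamma 14] → take gamma–zeta (7); add zeta.
Step 3: frontier [alpha–gamma 14, epsilon–zeta 1, kappa–zeta 8, alpha–zeta 9] → take epsilon–zeta (1); add epsilon.
Step 4: frontier [alpha–epsilon 1, epsilon–kappa 2, alpha–gamma 14, kappa–zeta 8, alpha–zeta 9] → take alpha–epsilon (1); add alpha.
Step 5: frontier [epsilon–kappa 2, kappa–zeta 8] → take epsilon–kappa (2); add kappa.
The 3rd edge added is epsilon–zeta.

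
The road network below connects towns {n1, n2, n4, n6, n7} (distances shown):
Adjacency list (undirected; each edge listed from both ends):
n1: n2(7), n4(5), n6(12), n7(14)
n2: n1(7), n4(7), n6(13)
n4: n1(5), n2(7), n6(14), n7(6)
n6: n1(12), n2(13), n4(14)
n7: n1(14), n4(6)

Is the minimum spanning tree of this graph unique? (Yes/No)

No

Sort edges by weight, then run Kruskal:
n1-n4 (5): add. Components now {n1,n4} {n2} {n7} {n6}
n4-n7 (6): add. Components now {n1,n4,n7} {n2} {n6}
n1-n2 (7): add. Components now {n1,n2,n4,n7} {n6}
n2-n4 (7): skip — n2 and n4 already connected.
n1-n6 (12): add. Components now {n1,n2,n4,n6,n7}
Non-tree edge n2-n4 has weight 7, equal to the heaviest edge on its tree cycle — swapping gives another MST of the same weight. Not unique.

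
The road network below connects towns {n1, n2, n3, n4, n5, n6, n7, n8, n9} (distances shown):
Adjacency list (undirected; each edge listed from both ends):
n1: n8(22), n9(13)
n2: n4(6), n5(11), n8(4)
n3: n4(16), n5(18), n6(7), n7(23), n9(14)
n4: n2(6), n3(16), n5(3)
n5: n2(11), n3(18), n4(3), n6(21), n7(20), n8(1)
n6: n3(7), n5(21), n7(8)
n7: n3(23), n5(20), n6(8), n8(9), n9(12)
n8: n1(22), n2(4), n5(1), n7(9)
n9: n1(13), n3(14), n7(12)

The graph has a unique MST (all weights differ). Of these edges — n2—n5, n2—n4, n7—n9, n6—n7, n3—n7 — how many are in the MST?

2

Sort edges by weight, then run Kruskal:
n5—n8 (1): add — endpoints in different components.
n4—n5 (3): add — endpoints in different components.
n2—n8 (4): add — endpoints in different components.
n2—n4 (6): skip — n2 and n4 already connected.
n3—n6 (7): add — endpoints in different components.
n6—n7 (8): add — endpoints in different components.
n7—n8 (9): add — endpoints in different components.
n2—n5 (11): skip — n5 and n2 already connected.
n7—n9 (12): add — endpoints in different components.
n1—n9 (13): add — endpoints in different components.
MST edge set: {n5—n8, n4—n5, n2—n8, n3—n6, n6—n7, n7—n8, n7—n9, n1—n9}.
Of the listed edges, {n7—n9, n6—n7} are in the MST → 2.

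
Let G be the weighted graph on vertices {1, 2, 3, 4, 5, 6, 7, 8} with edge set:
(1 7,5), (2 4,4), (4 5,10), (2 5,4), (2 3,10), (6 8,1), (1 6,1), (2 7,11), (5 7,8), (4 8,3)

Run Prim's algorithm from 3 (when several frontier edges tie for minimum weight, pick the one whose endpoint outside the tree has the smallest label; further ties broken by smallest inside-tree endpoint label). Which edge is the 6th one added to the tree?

Grow the tree from 3 using Prim:
Step 1: cheapest edge leaving the tree is 2 3 (10); add 2.
Step 2: cheapest edge leaving the tree is 2 4 (4); add 4.
Step 3: cheapest edge leaving the tree is 4 8 (3); add 8.
Step 4: cheapest edge leaving the tree is 6 8 (1); add 6.
Step 5: cheapest edge leaving the tree is 1 6 (1); add 1.
Step 6: cheapest edge leaving the tree is 2 5 (4); add 5.
Step 7: cheapest edge leaving the tree is 1 7 (5); add 7.
The 6th edge added is 2 5.

2-5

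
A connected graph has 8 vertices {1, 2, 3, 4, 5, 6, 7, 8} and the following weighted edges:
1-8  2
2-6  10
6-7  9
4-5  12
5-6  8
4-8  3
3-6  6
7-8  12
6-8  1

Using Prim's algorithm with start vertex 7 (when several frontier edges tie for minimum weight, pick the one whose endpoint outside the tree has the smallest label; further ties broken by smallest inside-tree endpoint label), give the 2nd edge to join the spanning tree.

Prim, starting at 7.
Step 1: frontier [6-7 9, 7-8 12] → take 6-7 (9); add 6.
Step 2: frontier [6-8 1, 3-6 6, 5-6 8, 2-6 10, 7-8 12] → take 6-8 (1); add 8.
Step 3: frontier [3-6 6, 5-6 8, 2-6 10, 1-8 2, 4-8 3] → take 1-8 (2); add 1.
Step 4: frontier [3-6 6, 5-6 8, 2-6 10, 4-8 3] → take 4-8 (3); add 4.
Step 5: frontier [4-5 12, 3-6 6, 5-6 8, 2-6 10] → take 3-6 (6); add 3.
Step 6: frontier [4-5 12, 5-6 8, 2-6 10] → take 5-6 (8); add 5.
Step 7: frontier [2-6 10] → take 2-6 (10); add 2.
The 2nd edge added is 6-8.

6-8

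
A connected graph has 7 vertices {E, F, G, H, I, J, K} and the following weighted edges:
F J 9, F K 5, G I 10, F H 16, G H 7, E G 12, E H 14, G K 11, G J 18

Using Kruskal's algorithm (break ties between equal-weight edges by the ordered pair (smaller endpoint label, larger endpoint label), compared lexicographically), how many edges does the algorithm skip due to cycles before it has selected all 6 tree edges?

0

Sort edges by weight, then run Kruskal:
F K (5): add — endpoints in different components.
G H (7): add — endpoints in different components.
F J (9): add — endpoints in different components.
G I (10): add — endpoints in different components.
G K (11): add — endpoints in different components.
E G (12): add — endpoints in different components.
Edges rejected before the tree was complete: 0.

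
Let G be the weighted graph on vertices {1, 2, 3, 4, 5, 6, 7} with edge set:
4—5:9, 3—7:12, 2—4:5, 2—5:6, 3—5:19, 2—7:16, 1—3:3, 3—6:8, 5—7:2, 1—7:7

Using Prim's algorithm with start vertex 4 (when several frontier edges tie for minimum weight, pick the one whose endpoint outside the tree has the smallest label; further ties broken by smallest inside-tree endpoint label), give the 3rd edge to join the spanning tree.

5-7

Prim's algorithm from 4:
Step 1: frontier [2—4 5, 4—5 9] → take 2—4 (5); add 2.
Step 2: frontier [2—5 6, 2—7 16, 4—5 9] → take 2—5 (6); add 5.
Step 3: frontier [2—7 16, 5—7 2, 3—5 19] → take 5—7 (2); add 7.
Step 4: frontier [3—5 19, 1—7 7, 3—7 12] → take 1—7 (7); add 1.
Step 5: frontier [1—3 3, 3—5 19, 3—7 12] → take 1—3 (3); add 3.
Step 6: frontier [3—6 8] → take 3—6 (8); add 6.
The 3rd edge added is 5—7.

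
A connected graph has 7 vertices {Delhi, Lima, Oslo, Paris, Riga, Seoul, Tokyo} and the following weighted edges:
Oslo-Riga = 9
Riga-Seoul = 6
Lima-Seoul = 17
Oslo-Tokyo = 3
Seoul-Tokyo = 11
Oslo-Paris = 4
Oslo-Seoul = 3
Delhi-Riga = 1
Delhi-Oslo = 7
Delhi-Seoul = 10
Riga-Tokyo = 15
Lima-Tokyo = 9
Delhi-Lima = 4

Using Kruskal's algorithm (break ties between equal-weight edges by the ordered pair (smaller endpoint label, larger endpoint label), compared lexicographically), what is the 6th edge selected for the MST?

Kruskal: consider edges lightest-first.
Delhi-Riga (1): add — endpoints in different components.
Oslo-Seoul (3): add — endpoints in different components.
Oslo-Tokyo (3): add — endpoints in different components.
Delhi-Lima (4): add — endpoints in different components.
Oslo-Paris (4): add — endpoints in different components.
Riga-Seoul (6): add — endpoints in different components.
The 6th edge added is Riga-Seoul.

Riga-Seoul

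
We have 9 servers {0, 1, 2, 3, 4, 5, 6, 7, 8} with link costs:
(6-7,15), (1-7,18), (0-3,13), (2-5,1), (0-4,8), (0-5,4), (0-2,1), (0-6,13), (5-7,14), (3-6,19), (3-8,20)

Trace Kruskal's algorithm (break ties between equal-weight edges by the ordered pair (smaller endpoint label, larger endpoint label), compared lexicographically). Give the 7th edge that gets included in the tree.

1-7

Sort edges by weight, then run Kruskal:
0-2 (1): add — endpoints in different components.
2-5 (1): add — endpoints in different components.
0-5 (4): skip — 0 and 5 already connected.
0-4 (8): add — endpoints in different components.
0-3 (13): add — endpoints in different components.
0-6 (13): add — endpoints in different components.
5-7 (14): add — endpoints in different components.
6-7 (15): skip — 6 and 7 already connected.
1-7 (18): add — endpoints in different components.
3-6 (19): skip — 3 and 6 already connected.
3-8 (20): add — endpoints in different components.
The 7th edge added is 1-7.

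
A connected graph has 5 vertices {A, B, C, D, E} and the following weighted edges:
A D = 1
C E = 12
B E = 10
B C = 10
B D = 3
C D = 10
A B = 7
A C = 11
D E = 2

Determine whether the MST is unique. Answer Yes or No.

No

Kruskal's algorithm — process edges by increasing weight (ties by edge label):
A D (1): add. Components now {A,D} {B} {C} {E}
D E (2): add. Components now {A,D,E} {B} {C}
B D (3): add. Components now {A,B,D,E} {C}
A B (7): skip — A and B already connected.
B C (10): add. Components now {A,B,C,D,E}
Non-tree edge C D has weight 10, equal to the heaviest edge on its tree cycle — swapping gives another MST of the same weight. Not unique.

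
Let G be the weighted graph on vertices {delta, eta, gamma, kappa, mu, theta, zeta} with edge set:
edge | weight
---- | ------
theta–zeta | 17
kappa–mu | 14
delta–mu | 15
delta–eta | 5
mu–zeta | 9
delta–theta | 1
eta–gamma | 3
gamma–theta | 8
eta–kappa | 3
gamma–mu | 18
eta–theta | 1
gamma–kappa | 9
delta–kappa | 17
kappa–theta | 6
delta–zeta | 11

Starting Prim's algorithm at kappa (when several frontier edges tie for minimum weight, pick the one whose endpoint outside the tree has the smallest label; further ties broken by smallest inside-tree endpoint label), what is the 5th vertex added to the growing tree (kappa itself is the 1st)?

Prim, starting at kappa.
Step 1: cheapest edge leaving the tree is eta–kappa (3); add eta.
Step 2: cheapest edge leaving the tree is eta–theta (1); add theta.
Step 3: cheapest edge leaving the tree is delta–theta (1); add delta.
Step 4: cheapest edge leaving the tree is eta–gamma (3); add gamma.
Step 5: cheapest edge leaving the tree is delta–zeta (11); add zeta.
Step 6: cheapest edge leaving the tree is mu–zeta (9); add mu.
Vertex order: kappa, eta, theta, delta, gamma, zeta, mu. The 5th vertex is gamma.

gamma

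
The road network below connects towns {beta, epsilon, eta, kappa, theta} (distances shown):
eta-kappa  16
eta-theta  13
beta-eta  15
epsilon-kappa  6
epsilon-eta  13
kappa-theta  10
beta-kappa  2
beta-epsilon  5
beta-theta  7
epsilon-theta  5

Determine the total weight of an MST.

Grow the tree from eta using Prim:
Step 1: cheapest edge leaving the tree is epsilon-eta (13); add epsilon.
Step 2: cheapest edge leaving the tree is beta-epsilon (5); add beta.
Step 3: cheapest edge leaving the tree is beta-kappa (2); add kappa.
Step 4: cheapest edge leaving the tree is epsilon-theta (5); add theta.
MST edges: epsilon-eta, beta-epsilon, beta-kappa, epsilon-theta; total weight 13+5+2+5 = 25.

25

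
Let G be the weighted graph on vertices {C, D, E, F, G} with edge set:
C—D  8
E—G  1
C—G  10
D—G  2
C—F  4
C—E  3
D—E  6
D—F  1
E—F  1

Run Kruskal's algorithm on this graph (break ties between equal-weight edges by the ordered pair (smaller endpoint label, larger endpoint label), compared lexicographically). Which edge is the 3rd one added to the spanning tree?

E-G

Sort edges by weight, then run Kruskal:
D—F (1): add. Components now {C} {D,F} {E} {G}
E—F (1): add. Components now {C} {D,E,F} {G}
E—G (1): add. Components now {C} {D,E,F,G}
D—G (2): skip — D and G already connected.
C—E (3): add. Components now {C,D,E,F,G}
The 3rd edge added is E—G.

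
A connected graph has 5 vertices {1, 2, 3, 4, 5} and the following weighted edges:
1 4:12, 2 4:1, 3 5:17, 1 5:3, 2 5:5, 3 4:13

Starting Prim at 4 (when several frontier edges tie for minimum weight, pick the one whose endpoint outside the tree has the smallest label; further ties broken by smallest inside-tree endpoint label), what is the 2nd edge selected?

Prim's algorithm from 4:
Step 1: cheapest edge leaving the tree is 2 4 (1); add 2.
Step 2: cheapest edge leaving the tree is 2 5 (5); add 5.
Step 3: cheapest edge leaving the tree is 1 5 (3); add 1.
Step 4: cheapest edge leaving the tree is 3 4 (13); add 3.
The 2nd edge added is 2 5.

2-5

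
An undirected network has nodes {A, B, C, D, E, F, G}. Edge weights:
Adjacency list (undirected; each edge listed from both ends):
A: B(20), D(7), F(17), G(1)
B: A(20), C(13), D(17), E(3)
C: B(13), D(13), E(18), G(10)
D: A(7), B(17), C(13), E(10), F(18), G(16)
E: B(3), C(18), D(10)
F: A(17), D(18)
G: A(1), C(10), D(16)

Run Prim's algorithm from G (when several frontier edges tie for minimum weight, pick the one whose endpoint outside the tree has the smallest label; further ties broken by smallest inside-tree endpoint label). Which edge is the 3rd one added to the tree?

Prim's algorithm from G:
Step 1: cheapest edge leaving the tree is A–G (1); add A.
Step 2: cheapest edge leaving the tree is A–D (7); add D.
Step 3: cheapest edge leaving the tree is C–G (10); add C.
Step 4: cheapest edge leaving the tree is D–E (10); add E.
Step 5: cheapest edge leaving the tree is B–E (3); add B.
Step 6: cheapest edge leaving the tree is A–F (17); add F.
The 3rd edge added is C–G.

C-G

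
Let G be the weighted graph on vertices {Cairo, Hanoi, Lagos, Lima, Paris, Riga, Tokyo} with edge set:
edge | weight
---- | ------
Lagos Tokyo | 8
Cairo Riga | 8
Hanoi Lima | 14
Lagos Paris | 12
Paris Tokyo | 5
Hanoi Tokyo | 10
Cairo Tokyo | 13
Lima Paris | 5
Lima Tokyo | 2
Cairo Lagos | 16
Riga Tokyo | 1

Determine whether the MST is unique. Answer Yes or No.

No

Kruskal: consider edges lightest-first.
Riga Tokyo (1): add. Components now {Riga,Tokyo} {Lima} {Lagos} {Paris} {Hanoi} {Cairo}
Lima Tokyo (2): add. Components now {Lima,Riga,Tokyo} {Lagos} {Paris} {Hanoi} {Cairo}
Lima Paris (5): add. Components now {Lima,Paris,Riga,Tokyo} {Lagos} {Hanoi} {Cairo}
Paris Tokyo (5): skip — Tokyo and Paris already connected.
Cairo Riga (8): add. Components now {Cairo,Lima,Paris,Riga,Tokyo} {Lagos} {Hanoi}
Lagos Tokyo (8): add. Components now {Cairo,Lagos,Lima,Paris,Riga,Tokyo} {Hanoi}
Hanoi Tokyo (10): add. Components now {Cairo,Hanoi,Lagos,Lima,Paris,Riga,Tokyo}
Non-tree edge Paris Tokyo has weight 5, equal to the heaviest edge on its tree cycle — swapping gives another MST of the same weight. Not unique.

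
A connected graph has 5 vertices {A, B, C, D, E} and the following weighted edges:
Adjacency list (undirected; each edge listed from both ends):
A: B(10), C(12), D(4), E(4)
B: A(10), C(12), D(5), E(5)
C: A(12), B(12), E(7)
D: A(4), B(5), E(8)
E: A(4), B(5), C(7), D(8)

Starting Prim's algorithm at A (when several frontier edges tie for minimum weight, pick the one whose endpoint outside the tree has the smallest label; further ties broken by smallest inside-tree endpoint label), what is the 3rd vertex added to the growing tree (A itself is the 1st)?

Prim's algorithm from A:
Step 1: cheapest edge leaving the tree is A D (4); add D.
Step 2: cheapest edge leaving the tree is A E (4); add E.
Step 3: cheapest edge leaving the tree is B D (5); add B.
Step 4: cheapest edge leaving the tree is C E (7); add C.
Vertex order: A, D, E, B, C. The 3rd vertex is E.

E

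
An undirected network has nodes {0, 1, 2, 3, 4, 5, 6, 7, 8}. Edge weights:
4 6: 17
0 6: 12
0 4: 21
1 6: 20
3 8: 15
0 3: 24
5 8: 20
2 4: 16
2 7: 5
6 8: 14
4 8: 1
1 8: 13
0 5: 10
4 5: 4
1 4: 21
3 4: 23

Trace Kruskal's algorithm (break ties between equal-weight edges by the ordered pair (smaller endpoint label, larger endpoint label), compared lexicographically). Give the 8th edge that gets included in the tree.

2-4

Sort edges by weight, then run Kruskal:
4 8 (1): add — endpoints in different components.
4 5 (4): add — endpoints in different components.
2 7 (5): add — endpoints in different components.
0 5 (10): add — endpoints in different components.
0 6 (12): add — endpoints in different components.
1 8 (13): add — endpoints in different components.
6 8 (14): skip — 6 and 8 already connected.
3 8 (15): add — endpoints in different components.
2 4 (16): add — endpoints in different components.
The 8th edge added is 2 4.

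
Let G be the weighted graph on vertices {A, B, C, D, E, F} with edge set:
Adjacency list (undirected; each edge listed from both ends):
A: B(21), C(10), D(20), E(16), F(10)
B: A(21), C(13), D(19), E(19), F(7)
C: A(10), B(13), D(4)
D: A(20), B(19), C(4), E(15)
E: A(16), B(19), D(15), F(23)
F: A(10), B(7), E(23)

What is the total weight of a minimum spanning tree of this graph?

46

Kruskal's algorithm — process edges by increasing weight (ties by edge label):
C D (4): add. Components now {A} {B} {C,D} {E} {F}
B F (7): add. Components now {A} {B,F} {C,D} {E}
A C (10): add. Components now {A,C,D} {B,F} {E}
A F (10): add. Components now {A,B,C,D,F} {E}
B C (13): skip — B and C already connected.
D E (15): add. Components now {A,B,C,D,E,F}
MST edges: C D, B F, A C, A F, D E; total weight 4+7+10+10+15 = 46.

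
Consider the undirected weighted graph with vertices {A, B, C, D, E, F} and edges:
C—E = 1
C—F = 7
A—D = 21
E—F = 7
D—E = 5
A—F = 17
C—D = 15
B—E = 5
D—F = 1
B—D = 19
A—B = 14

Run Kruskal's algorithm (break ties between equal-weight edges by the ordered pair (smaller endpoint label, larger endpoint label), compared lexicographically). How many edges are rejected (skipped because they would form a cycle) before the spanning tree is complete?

2

Kruskal: consider edges lightest-first.
C—E (1): add — endpoints in different components.
D—F (1): add — endpoints in different components.
B—E (5): add — endpoints in different components.
D—E (5): add — endpoints in different components.
C—F (7): skip — C and F already connected.
E—F (7): skip — E and F already connected.
A—B (14): add — endpoints in different components.
Edges rejected before the tree was complete: 2.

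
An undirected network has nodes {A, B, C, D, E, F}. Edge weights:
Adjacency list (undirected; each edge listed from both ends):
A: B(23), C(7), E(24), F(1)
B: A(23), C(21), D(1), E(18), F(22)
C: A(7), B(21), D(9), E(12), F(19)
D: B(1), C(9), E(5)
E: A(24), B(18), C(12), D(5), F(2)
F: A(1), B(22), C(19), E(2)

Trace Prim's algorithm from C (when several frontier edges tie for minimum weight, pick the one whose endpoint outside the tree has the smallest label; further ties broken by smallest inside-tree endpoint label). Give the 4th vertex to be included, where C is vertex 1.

E

Grow the tree from C using Prim:
Step 1: frontier [A—C 7, C—D 9, C—E 12, C—F 19, B—C 21] → take A—C (7); add A.
Step 2: frontier [A—F 1, A—B 23, A—E 24, C—D 9, C—E 12, C—F 19, B—C 21] → take A—F (1); add F.
Step 3: frontier [A—B 23, A—E 24, C—D 9, C—E 12, B—C 21, E—F 2, B—F 22] → take E—F (2); add E.
Step 4: frontier [A—B 23, C—D 9, B—C 21, D—E 5, B—E 18, B—F 22] → take D—E (5); add D.
Step 5: frontier [A—B 23, B—C 21, B—D 1, B—E 18, B—F 22] → take B—D (1); add B.
Vertex order: C, A, F, E, D, B. The 4th vertex is E.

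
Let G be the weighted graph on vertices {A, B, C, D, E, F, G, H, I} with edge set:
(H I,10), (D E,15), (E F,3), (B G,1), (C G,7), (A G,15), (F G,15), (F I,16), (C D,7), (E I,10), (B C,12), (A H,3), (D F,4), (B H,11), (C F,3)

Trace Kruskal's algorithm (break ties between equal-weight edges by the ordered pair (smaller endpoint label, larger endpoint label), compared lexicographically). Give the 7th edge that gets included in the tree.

Kruskal's algorithm — process edges by increasing weight (ties by edge label):
B G (1): add — endpoints in different components.
A H (3): add — endpoints in different components.
C F (3): add — endpoints in different components.
E F (3): add — endpoints in different components.
D F (4): add — endpoints in different components.
C D (7): skip — C and D already connected.
C G (7): add — endpoints in different components.
E I (10): add — endpoints in different components.
H I (10): add — endpoints in different components.
The 7th edge added is E I.

E-I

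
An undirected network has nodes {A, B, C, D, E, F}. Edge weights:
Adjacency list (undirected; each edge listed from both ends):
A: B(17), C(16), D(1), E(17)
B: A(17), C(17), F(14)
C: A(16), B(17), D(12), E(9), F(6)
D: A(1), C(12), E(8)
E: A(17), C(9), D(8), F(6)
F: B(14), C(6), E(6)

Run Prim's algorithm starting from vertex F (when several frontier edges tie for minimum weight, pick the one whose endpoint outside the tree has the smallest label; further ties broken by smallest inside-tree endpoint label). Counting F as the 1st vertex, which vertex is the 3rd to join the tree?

Prim's algorithm from F:
Step 1: cheapest edge leaving the tree is C F (6); add C.
Step 2: cheapest edge leaving the tree is E F (6); add E.
Step 3: cheapest edge leaving the tree is D E (8); add D.
Step 4: cheapest edge leaving the tree is A D (1); add A.
Step 5: cheapest edge leaving the tree is B F (14); add B.
Vertex order: F, C, E, D, A, B. The 3rd vertex is E.

E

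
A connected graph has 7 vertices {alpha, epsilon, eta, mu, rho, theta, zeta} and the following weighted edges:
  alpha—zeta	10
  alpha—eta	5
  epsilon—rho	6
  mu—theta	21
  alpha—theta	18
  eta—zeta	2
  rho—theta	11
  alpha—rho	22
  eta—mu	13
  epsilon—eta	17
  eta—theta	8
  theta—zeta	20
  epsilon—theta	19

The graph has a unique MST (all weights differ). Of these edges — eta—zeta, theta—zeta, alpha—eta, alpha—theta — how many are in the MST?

2

Kruskal: consider edges lightest-first.
eta—zeta (2): add — endpoints in different components.
alpha—eta (5): add — endpoints in different components.
epsilon—rho (6): add — endpoints in different components.
eta—theta (8): add — endpoints in different components.
alpha—zeta (10): skip — alpha and zeta already connected.
rho—theta (11): add — endpoints in different components.
eta—mu (13): add — endpoints in different components.
MST edge set: {eta—zeta, alpha—eta, epsilon—rho, eta—theta, rho—theta, eta—mu}.
Of the listed edges, {eta—zeta, alpha—eta} are in the MST → 2.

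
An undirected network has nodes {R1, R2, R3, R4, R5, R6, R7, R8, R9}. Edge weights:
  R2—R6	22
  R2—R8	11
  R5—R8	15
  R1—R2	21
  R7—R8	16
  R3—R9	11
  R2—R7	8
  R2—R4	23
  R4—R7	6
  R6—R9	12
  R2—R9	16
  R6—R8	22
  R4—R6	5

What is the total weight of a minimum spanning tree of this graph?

89

Prim's algorithm from R2:
Step 1: frontier [R2—R7 8, R2—R8 11, R2—R9 16, R1—R2 21, R2—R6 22, R2—R4 23] → take R2—R7 (8); add R7.
Step 2: frontier [R2—R8 11, R2—R9 16, R1—R2 21, R2—R6 22, R2—R4 23, R4—R7 6, R7—R8 16] → take R4—R7 (6); add R4.
Step 3: frontier [R2—R8 11, R2—R9 16, R1—R2 21, R2—R6 22, R4—R6 5, R7—R8 16] → take R4—R6 (5); add R6.
Step 4: frontier [R2—R8 11, R2—R9 16, R1—R2 21, R6—R9 12, R6—R8 22, R7—R8 16] → take R2—R8 (11); add R8.
Step 5: frontier [R2—R9 16, R1—R2 21, R6—R9 12, R5—R8 15] → take R6—R9 (12); add R9.
Step 6: frontier [R1—R2 21, R5—R8 15, R3—R9 11] → take R3—R9 (11); add R3.
Step 7: frontier [R1—R2 21, R5—R8 15] → take R5—R8 (15); add R5.
Step 8: frontier [R1—R2 21] → take R1—R2 (21); add R1.
MST edges: R2—R7, R4—R7, R4—R6, R2—R8, R6—R9, R3—R9, R5—R8, R1—R2; total weight 8+6+5+11+12+11+15+21 = 89.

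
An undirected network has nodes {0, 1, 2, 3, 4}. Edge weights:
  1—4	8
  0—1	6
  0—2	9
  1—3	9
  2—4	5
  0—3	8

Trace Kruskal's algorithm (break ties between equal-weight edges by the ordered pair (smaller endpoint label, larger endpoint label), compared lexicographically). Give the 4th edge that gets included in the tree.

1-4

Sort edges by weight, then run Kruskal:
2—4 (5): add. Components now {0} {1} {2,4} {3}
0—1 (6): add. Components now {0,1} {2,4} {3}
0—3 (8): add. Components now {0,1,3} {2,4}
1—4 (8): add. Components now {0,1,2,3,4}
The 4th edge added is 1—4.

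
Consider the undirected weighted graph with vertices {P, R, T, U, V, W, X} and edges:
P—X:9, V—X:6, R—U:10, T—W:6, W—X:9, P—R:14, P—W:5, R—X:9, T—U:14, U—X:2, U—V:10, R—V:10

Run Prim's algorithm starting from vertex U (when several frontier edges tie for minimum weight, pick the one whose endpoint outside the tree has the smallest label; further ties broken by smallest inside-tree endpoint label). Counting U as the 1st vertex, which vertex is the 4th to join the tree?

Grow the tree from U using Prim:
Step 1: frontier [U—X 2, R—U 10, U—V 10, T—U 14] → take U—X (2); add X.
Step 2: frontier [R—U 10, U—V 10, T—U 14, V—X 6, P—X 9, R—X 9, W—X 9] → take V—X (6); add V.
Step 3: frontier [R—U 10, T—U 14, R—V 10, P—X 9, R—X 9, W—X 9] → take P—X (9); add P.
Step 4: frontier [P—W 5, P—R 14, R—U 10, T—U 14, R—V 10, R—X 9, W—X 9] → take P—W (5); add W.
Step 5: frontier [P—R 14, R—U 10, T—U 14, R—V 10, T—W 6, R—X 9] → take T—W (6); add T.
Step 6: frontier [P—R 14, R—U 10, R—V 10, R—X 9] → take R—X (9); add R.
Vertex order: U, X, V, P, W, T, R. The 4th vertex is P.

P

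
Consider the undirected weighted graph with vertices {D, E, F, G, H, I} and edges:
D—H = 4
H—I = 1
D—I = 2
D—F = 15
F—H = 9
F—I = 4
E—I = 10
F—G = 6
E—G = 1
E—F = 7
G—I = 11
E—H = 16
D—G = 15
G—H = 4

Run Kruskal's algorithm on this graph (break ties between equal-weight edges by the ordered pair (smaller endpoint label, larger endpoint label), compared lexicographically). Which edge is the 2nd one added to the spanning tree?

Kruskal: consider edges lightest-first.
E—G (1): add — endpoints in different components.
H—I (1): add — endpoints in different components.
D—I (2): add — endpoints in different components.
D—H (4): skip — D and H already connected.
F—I (4): add — endpoints in different components.
G—H (4): add — endpoints in different components.
The 2nd edge added is H—I.

H-I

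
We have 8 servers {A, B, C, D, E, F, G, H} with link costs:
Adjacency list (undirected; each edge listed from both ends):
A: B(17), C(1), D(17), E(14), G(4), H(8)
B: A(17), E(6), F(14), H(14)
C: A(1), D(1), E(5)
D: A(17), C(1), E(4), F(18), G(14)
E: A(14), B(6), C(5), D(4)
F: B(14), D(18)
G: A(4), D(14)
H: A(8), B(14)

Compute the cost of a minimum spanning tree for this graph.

Grow the tree from B using Prim:
Step 1: cheapest edge leaving the tree is B E (6); add E.
Step 2: cheapest edge leaving the tree is D E (4); add D.
Step 3: cheapest edge leaving the tree is C D (1); add C.
Step 4: cheapest edge leaving the tree is A C (1); add A.
Step 5: cheapest edge leaving the tree is A G (4); add G.
Step 6: cheapest edge leaving the tree is A H (8); add H.
Step 7: cheapest edge leaving the tree is B F (14); add F.
MST edges: B E, D E, C D, A C, A G, A H, B F; total weight 6+4+1+1+4+8+14 = 38.

38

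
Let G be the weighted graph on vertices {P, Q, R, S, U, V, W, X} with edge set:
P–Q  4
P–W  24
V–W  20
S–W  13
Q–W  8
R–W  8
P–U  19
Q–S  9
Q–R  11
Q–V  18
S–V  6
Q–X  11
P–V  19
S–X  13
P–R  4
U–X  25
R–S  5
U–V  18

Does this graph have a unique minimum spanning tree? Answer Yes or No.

No

Kruskal: consider edges lightest-first.
P–Q (4): add — endpoints in different components.
P–R (4): add — endpoints in different components.
R–S (5): add — endpoints in different components.
S–V (6): add — endpoints in different components.
Q–W (8): add — endpoints in different components.
R–W (8): skip — R and W already connected.
Q–S (9): skip — S and Q already connected.
Q–R (11): skip — Q and R already connected.
Q–X (11): add — endpoints in different components.
S–W (13): skip — S and W already connected.
S–X (13): skip — S and X already connected.
Q–V (18): skip — Q and V already connected.
U–V (18): add — endpoints in different components.
Non-tree edge R–W has weight 8, equal to the heaviest edge on its tree cycle — swapping gives another MST of the same weight. Not unique.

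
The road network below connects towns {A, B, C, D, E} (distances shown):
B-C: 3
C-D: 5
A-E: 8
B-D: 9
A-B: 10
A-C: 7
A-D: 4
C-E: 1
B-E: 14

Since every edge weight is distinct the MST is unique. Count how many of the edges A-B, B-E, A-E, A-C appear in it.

Sort edges by weight, then run Kruskal:
C-E (1): add — endpoints in different components.
B-C (3): add — endpoints in different components.
A-D (4): add — endpoints in different components.
C-D (5): add — endpoints in different components.
MST edge set: {C-E, B-C, A-D, C-D}.
Of the listed edges, {} are in the MST → 0.

0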